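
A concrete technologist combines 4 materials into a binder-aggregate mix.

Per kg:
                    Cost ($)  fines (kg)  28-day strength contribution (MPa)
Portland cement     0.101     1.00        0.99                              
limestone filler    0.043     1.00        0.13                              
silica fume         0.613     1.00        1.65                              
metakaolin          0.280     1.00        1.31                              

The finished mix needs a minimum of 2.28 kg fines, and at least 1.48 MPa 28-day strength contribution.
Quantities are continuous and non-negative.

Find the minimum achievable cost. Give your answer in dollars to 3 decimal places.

Set it up as a linear program. Let x1 = kg of Portland cement, x2 = kg of limestone filler, x3 = kg of silica fume, x4 = kg of metakaolin.
Minimise 0.101x1 + 0.043x2 + 0.613x3 + 0.28x4 s.t.:
  1x1 + 1x2 + 1x3 + 1x4 ≥ 2.28   (fines)
  0.99x1 + 0.13x2 + 1.65x3 + 1.31x4 ≥ 1.48   (28-day strength contribution)
  x1, x2, x3, x4 ≥ 0.
The minimum-cost mix takes nothing from silica fume, metakaolin — only Portland cement, limestone filler. The fines and 28-day strength contribution requirements are met with equality.
Optimal quantities: Portland cement = 1.376 kg, limestone filler = 0.9037 kg.
Cost = 0.101·1.376 + 0.043·0.9037 = 0.17784.

$0.178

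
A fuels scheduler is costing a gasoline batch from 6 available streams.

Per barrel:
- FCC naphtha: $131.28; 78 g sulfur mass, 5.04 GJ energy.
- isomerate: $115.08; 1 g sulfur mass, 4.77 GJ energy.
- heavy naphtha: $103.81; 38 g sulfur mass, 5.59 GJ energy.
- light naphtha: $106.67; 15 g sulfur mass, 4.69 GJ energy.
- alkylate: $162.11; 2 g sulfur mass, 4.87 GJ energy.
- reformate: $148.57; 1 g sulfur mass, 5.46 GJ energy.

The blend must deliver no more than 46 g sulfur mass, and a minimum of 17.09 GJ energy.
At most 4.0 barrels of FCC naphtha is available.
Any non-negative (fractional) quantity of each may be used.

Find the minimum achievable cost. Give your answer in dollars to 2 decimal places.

$376.54

Set it up as a linear program. Let x1 = barrels of FCC naphtha, x2 = barrels of isomerate, x3 = barrels of heavy naphtha, x4 = barrels of light naphtha, x5 = barrels of alkylate, x6 = barrels of reformate.
min 131.28x1 + 115.08x2 + 103.81x3 + 106.67x4 + 162.11x5 + 148.57x6 subject to:
  78x1 + 1x2 + 38x3 + 15x4 + 2x5 + 1x6 ≤ 46   (sulfur mass)
  5.04x1 + 4.77x2 + 5.59x3 + 4.69x4 + 4.87x5 + 5.46x6 ≥ 17.09   (energy)
  x1 ≤ 4
  x1, x2, x3, x4, x5, x6 ≥ 0.
The optimal basis is {isomerate, heavy naphtha}; FCC naphtha, light naphtha, alkylate, reformate drop out. The sulfur mass and energy requirements are met with equality.
Optimal quantities: isomerate = 2.23305 barrels, heavy naphtha = 1.15176 barrels.
Total cost: 115.08·2.23305 + 103.81·1.15176 = 376.5436.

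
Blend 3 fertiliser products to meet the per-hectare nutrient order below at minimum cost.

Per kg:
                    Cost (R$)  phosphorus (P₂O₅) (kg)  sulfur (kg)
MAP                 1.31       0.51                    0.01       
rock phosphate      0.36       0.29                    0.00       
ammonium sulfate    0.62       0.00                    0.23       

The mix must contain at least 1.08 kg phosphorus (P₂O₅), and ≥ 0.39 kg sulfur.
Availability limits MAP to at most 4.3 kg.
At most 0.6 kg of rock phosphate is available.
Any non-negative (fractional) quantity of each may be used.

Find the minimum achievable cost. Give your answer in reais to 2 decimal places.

Let x1 = kg of MAP, x2 = kg of rock phosphate, x3 = kg of ammonium sulfate.
min 1.31x1 + 0.36x2 + 0.62x3 s.t.:
  0.51x1 + 0.29x2 ≥ 1.08   (phosphorus (P₂O₅))
  0.01x1 + 0.23x3 ≥ 0.39   (sulfur)
  x1 ≤ 4.3
  x2 ≤ 0.6
  x1, x2, x3 ≥ 0.
All 3 inputs are positive at the optimum. The phosphorus (P₂O₅), sulfur, the rock phosphate cap requirements are met with equality.
That vertex is x1 = 1.776, x2 = 0.6, x3 = 1.618.
Cost = 1.31·1.776 + 0.36·0.6 + 0.62·1.618 = 3.5457.

R$3.55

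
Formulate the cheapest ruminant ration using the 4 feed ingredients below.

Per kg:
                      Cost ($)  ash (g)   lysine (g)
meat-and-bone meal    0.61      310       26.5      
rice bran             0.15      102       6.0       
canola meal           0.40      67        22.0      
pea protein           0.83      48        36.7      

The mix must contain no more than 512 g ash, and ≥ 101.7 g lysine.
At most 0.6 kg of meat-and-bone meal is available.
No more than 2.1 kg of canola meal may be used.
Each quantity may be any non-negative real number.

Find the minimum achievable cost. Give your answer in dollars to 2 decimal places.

Treat it as an LP. Let x1 = kg of meat-and-bone meal, x2 = kg of rice bran, x3 = kg of canola meal, x4 = kg of pea protein.
Minimise 0.61x1 + 0.15x2 + 0.4x3 + 0.83x4 with:
  310x1 + 102x2 + 67x3 + 48x4 ≤ 512   (ash)
  26.5x1 + 6x2 + 22x3 + 36.7x4 ≥ 101.7   (lysine)
  x1 ≤ 0.6
  x3 ≤ 2.1
  x1, x2, x3, x4 ≥ 0.
At the optimum only canola meal, pea protein are positive (meat-and-bone meal, rice bran = 0). The lysine and the canola meal cap requirements are met with equality.
That vertex is x3 = 2.1, x4 = 1.5123.
Hence cost = 0.4·2.1 + 0.83·1.5123 = $2.0952.

$2.10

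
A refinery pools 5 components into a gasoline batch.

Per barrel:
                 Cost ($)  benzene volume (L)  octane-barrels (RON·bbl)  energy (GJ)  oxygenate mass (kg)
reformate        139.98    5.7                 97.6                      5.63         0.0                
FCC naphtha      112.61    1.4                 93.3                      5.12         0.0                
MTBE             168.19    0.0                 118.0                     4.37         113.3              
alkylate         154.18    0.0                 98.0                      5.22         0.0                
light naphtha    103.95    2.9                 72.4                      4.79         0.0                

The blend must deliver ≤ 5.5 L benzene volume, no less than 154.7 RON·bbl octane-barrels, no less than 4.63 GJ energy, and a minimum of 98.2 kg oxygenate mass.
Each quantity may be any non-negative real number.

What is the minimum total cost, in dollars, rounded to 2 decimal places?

Let x1 = barrels of reformate, x2 = barrels of FCC naphtha, x3 = barrels of MTBE, x4 = barrels of alkylate, x5 = barrels of light naphtha.
min 139.98x1 + 112.61x2 + 168.19x3 + 154.18x4 + 103.95x5 s.t.:
  5.7x1 + 1.4x2 + 2.9x5 ≤ 5.5   (benzene volume)
  97.6x1 + 93.3x2 + 118x3 + 98x4 + 72.4x5 ≥ 154.7   (octane-barrels)
  5.63x1 + 5.12x2 + 4.37x3 + 5.22x4 + 4.79x5 ≥ 4.63   (energy)
  113.3x3 ≥ 98.2   (oxygenate mass)
  x1, x2, x3, x4, x5 ≥ 0.
The minimum-cost mix takes nothing from reformate, alkylate, light naphtha — only FCC naphtha, MTBE. There the octane-barrels and oxygenate mass constraints are tight.
Optimal quantities: FCC naphtha = 0.5619 barrels, MTBE = 0.8667 barrels.
Objective = 112.61·0.5619 + 168.19·0.8667 = 209.0458.

$209.05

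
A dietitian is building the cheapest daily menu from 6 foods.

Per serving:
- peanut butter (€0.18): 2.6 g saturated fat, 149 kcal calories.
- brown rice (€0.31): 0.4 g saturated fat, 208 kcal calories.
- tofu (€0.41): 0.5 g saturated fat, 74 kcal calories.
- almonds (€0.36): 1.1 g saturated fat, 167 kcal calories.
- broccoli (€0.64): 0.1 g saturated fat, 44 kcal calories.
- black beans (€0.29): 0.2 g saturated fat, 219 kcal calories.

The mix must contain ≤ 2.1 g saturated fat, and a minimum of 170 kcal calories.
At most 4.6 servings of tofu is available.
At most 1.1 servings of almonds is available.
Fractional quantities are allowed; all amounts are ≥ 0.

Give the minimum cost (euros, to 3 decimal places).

€0.211

Let x1 = servings of peanut butter, x2 = servings of brown rice, x3 = servings of tofu, x4 = servings of almonds, x5 = servings of broccoli, x6 = servings of black beans.
Minimise 0.18x1 + 0.31x2 + 0.41x3 + 0.36x4 + 0.64x5 + 0.29x6 subject to:
  2.6x1 + 0.4x2 + 0.5x3 + 1.1x4 + 0.1x5 + 0.2x6 ≤ 2.1   (saturated fat)
  149x1 + 208x2 + 74x3 + 167x4 + 44x5 + 219x6 ≥ 170   (calories)
  x3 ≤ 4.6
  x4 ≤ 1.1
  x1, x2, x3, x4, x5, x6 ≥ 0.
At the optimum only peanut butter, black beans are positive (brown rice, tofu, almonds, broccoli = 0). There the saturated fat and calories constraints are tight.
Solving gives x1 = 0.7893, x6 = 0.2393.
Cost = 0.18·0.7893 + 0.29·0.2393 = 0.21147.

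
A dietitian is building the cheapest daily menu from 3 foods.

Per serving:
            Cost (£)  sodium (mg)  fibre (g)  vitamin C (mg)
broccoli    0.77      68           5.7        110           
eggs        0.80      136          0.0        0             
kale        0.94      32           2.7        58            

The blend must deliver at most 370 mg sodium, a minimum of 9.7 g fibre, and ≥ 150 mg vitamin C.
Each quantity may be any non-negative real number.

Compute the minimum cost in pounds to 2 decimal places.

£1.31

Let x1 = servings of broccoli, x2 = servings of eggs, x3 = servings of kale.
Minimise 0.77x1 + 0.8x2 + 0.94x3 s.t.:
  68x1 + 136x2 + 32x3 ≤ 370   (sodium)
  5.7x1 + 2.7x3 ≥ 9.7   (fibre)
  110x1 + 58x3 ≥ 150   (vitamin C)
  x1, x2, x3 ≥ 0.
The cheapest feasible vertex uses only broccoli; eggs, kale are not used. There the fibre constraint is tight.
That vertex is x1 = 1.702.
Objective = 0.77·1.702 = 1.3105.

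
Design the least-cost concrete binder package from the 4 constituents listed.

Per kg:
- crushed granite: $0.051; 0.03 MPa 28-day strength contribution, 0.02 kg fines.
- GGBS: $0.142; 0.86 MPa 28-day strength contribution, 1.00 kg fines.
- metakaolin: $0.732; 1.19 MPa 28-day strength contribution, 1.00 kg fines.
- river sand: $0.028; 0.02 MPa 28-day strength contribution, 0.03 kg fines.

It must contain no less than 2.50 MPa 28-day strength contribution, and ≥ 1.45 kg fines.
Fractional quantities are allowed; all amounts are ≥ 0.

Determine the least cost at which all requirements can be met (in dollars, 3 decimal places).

This is a linear program. Let x1 = kg of crushed granite, x2 = kg of GGBS, x3 = kg of metakaolin, x4 = kg of river sand.
min 0.051x1 + 0.142x2 + 0.732x3 + 0.028x4 subject to:
  0.03x1 + 0.86x2 + 1.19x3 + 0.02x4 ≥ 2.5   (28-day strength contribution)
  0.02x1 + 1x2 + 1x3 + 0.03x4 ≥ 1.45   (fines)
  x1, x2, x3, x4 ≥ 0.
At the optimum only GGBS is positive (crushed granite, metakaolin, river sand = 0). Binding constraint: 28-day strength contribution.
So GGBS = 2.907 kg.
Hence cost = 0.142·2.907 = $0.41279.

$0.413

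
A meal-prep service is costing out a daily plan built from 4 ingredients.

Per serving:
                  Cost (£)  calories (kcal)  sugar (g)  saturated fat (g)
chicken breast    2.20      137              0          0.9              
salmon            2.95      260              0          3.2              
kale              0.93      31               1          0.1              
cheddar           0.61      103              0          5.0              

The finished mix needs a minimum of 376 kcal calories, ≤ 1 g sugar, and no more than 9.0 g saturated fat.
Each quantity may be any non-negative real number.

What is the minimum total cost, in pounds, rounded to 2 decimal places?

£3.61

Let x1 = servings of chicken breast, x2 = servings of salmon, x3 = servings of kale, x4 = servings of cheddar.
min 2.2x1 + 2.95x2 + 0.93x3 + 0.61x4 with:
  137x1 + 260x2 + 31x3 + 103x4 ≥ 376   (calories)
  1x3 ≤ 1   (sugar)
  0.9x1 + 3.2x2 + 0.1x3 + 5x4 ≤ 9   (saturated fat)
  x1, x2, x3, x4 ≥ 0.
The minimum-cost mix takes nothing from chicken breast, kale — only salmon, cheddar. Binding constraints: calories and saturated fat.
Optimal quantities: salmon = 0.9821 servings, cheddar = 1.171 servings.
Total cost: 2.95·0.9821 + 0.61·1.171 = 3.6115.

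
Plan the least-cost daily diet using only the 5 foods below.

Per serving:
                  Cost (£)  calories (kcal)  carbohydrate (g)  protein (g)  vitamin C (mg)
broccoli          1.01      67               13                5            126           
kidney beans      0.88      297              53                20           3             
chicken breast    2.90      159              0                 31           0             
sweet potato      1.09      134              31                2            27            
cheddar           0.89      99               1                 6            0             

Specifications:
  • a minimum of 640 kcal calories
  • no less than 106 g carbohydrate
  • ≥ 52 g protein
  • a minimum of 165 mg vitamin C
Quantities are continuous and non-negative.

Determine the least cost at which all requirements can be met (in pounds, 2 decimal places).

Set it up as a linear program. Let x1 = servings of broccoli, x2 = servings of kidney beans, x3 = servings of chicken breast, x4 = servings of sweet potato, x5 = servings of cheddar.
min 1.01x1 + 0.88x2 + 2.9x3 + 1.09x4 + 0.89x5 subject to:
  67x1 + 297x2 + 159x3 + 134x4 + 99x5 ≥ 640   (calories)
  13x1 + 53x2 + 31x4 + 1x5 ≥ 106   (carbohydrate)
  5x1 + 20x2 + 31x3 + 2x4 + 6x5 ≥ 52   (protein)
  126x1 + 3x2 + 27x4 ≥ 165   (vitamin C)
  x1, x2, x3, x4, x5 ≥ 0.
The optimal basis is {broccoli, kidney beans}; chicken breast, sweet potato, cheddar drop out. There the protein and vitamin C constraints are tight.
Solving gives x1 = 1.255, x2 = 2.286.
Hence cost = 1.01·1.255 + 0.88·2.286 = £3.2792.

£3.28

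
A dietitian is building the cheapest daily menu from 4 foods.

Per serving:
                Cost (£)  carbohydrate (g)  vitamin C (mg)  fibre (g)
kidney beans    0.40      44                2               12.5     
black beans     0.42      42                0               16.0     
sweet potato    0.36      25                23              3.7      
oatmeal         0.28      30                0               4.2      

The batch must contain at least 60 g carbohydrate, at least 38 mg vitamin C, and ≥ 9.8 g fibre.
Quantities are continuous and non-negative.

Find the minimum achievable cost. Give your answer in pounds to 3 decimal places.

Treat it as an LP. Let x1 = servings of kidney beans, x2 = servings of black beans, x3 = servings of sweet potato, x4 = servings of oatmeal.
Minimize 0.4x1 + 0.42x2 + 0.36x3 + 0.28x4 s.t.:
  44x1 + 42x2 + 25x3 + 30x4 ≥ 60   (carbohydrate)
  2x1 + 23x3 ≥ 38   (vitamin C)
  12.5x1 + 16x2 + 3.7x3 + 4.2x4 ≥ 9.8   (fibre)
  x1, x2, x3, x4 ≥ 0.
At the optimum only kidney beans, sweet potato are positive (black beans, oatmeal = 0). There the carbohydrate and vitamin C constraints are tight.
So kidney beans = 0.44699 servings, sweet potato = 1.6133 servings.
Total cost: 0.4·0.44699 + 0.36·1.6133 = 0.75958.

£0.760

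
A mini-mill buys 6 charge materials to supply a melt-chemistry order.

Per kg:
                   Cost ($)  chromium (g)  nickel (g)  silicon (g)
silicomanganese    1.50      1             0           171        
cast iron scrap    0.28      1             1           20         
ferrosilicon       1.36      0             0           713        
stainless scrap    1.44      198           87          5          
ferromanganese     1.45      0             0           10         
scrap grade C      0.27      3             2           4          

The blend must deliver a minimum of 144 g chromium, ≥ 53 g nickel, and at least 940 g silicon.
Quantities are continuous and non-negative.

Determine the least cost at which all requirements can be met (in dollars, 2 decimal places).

This is a linear program. Let x1 = kg of silicomanganese, x2 = kg of cast iron scrap, x3 = kg of ferrosilicon, x4 = kg of stainless scrap, x5 = kg of ferromanganese, x6 = kg of scrap grade C.
Minimise 1.5x1 + 0.28x2 + 1.36x3 + 1.44x4 + 1.45x5 + 0.27x6 with:
  1x1 + 1x2 + 198x4 + 3x6 ≥ 144   (chromium)
  1x2 + 87x4 + 2x6 ≥ 53   (nickel)
  171x1 + 20x2 + 713x3 + 5x4 + 10x5 + 4x6 ≥ 940   (silicon)
  x1, x2, x3, x4, x5, x6 ≥ 0.
The cheapest feasible vertex uses only ferrosilicon, stainless scrap; silicomanganese, cast iron scrap, ferromanganese, scrap grade C are not used. The chromium and silicon requirements are met with equality.
Solving gives x3 = 1.313, x4 = 0.7273.
Total cost: 1.36·1.313 + 1.44·0.7273 = 2.8330.

$2.83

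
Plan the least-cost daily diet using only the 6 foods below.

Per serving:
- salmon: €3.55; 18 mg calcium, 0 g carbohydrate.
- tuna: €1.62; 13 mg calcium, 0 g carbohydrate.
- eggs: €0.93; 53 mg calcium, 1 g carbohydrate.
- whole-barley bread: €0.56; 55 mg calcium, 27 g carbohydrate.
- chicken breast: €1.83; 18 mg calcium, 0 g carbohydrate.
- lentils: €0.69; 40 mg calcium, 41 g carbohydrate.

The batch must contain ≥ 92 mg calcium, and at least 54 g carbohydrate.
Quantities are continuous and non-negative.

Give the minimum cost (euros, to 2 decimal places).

€1.05

This is a linear program. Let x1 = servings of salmon, x2 = servings of tuna, x3 = servings of eggs, x4 = servings of whole-barley bread, x5 = servings of chicken breast, x6 = servings of lentils.
min 3.55x1 + 1.62x2 + 0.93x3 + 0.56x4 + 1.83x5 + 0.69x6 s.t.:
  18x1 + 13x2 + 53x3 + 55x4 + 18x5 + 40x6 ≥ 92   (calcium)
  1x3 + 27x4 + 41x6 ≥ 54   (carbohydrate)
  x1, x2, x3, x4, x5, x6 ≥ 0.
At the optimum only whole-barley bread, lentils are positive (salmon, tuna, eggs, chicken breast = 0). Binding constraints: calcium and carbohydrate.
That vertex is x4 = 1.372, x6 = 0.4136.
Hence cost = 0.56·1.372 + 0.69·0.4136 = €1.0537.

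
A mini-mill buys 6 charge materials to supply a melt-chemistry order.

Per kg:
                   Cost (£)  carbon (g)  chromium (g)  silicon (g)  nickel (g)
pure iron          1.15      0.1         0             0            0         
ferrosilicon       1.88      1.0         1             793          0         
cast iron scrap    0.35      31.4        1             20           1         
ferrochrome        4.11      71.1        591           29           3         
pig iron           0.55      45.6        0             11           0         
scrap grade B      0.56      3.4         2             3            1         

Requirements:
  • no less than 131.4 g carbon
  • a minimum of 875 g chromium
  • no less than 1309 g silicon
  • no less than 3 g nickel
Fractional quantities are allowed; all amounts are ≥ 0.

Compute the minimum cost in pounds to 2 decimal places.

£9.31

Treat it as an LP. Let x1 = kg of pure iron, x2 = kg of ferrosilicon, x3 = kg of cast iron scrap, x4 = kg of ferrochrome, x5 = kg of pig iron, x6 = kg of scrap grade B.
Minimise 1.15x1 + 1.88x2 + 0.35x3 + 4.11x4 + 0.55x5 + 0.56x6 subject to:
  0.1x1 + 1x2 + 31.4x3 + 71.1x4 + 45.6x5 + 3.4x6 ≥ 131.4   (carbon)
  1x2 + 1x3 + 591x4 + 2x6 ≥ 875   (chromium)
  793x2 + 20x3 + 29x4 + 11x5 + 3x6 ≥ 1309   (silicon)
  1x3 + 3x4 + 1x6 ≥ 3   (nickel)
  x1, x2, x3, x4, x5, x6 ≥ 0.
The minimum-cost mix takes nothing from pure iron, pig iron, scrap grade B — only ferrosilicon, cast iron scrap, ferrochrome. Binding constraints: carbon, chromium, silicon.
That vertex is x2 = 1.577, x3 = 0.7911, x4 = 1.477.
Total cost: 1.88·1.577 + 0.35·0.7911 + 4.11·1.477 = 9.3121.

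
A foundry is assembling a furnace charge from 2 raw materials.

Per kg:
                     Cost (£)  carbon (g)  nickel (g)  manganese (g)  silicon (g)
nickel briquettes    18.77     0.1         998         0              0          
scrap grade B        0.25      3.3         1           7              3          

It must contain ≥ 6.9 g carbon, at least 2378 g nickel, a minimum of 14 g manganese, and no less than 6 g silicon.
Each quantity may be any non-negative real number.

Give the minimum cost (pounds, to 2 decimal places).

£45.19

Let x1 = kg of nickel briquettes, x2 = kg of scrap grade B.
Minimise 18.77x1 + 0.25x2 s.t.:
  0.1x1 + 3.3x2 ≥ 6.9   (carbon)
  998x1 + 1x2 ≥ 2378   (nickel)
  7x2 ≥ 14   (manganese)
  3x2 ≥ 6   (silicon)
  x1, x2 ≥ 0.
Both inputs are positive at the optimum. The carbon and nickel requirements are met with equality.
Optimal quantities: nickel briquettes = 2.3807 kg, scrap grade B = 2.0188 kg.
Cost = 18.77·2.3807 + 0.25·2.0188 = 45.1904.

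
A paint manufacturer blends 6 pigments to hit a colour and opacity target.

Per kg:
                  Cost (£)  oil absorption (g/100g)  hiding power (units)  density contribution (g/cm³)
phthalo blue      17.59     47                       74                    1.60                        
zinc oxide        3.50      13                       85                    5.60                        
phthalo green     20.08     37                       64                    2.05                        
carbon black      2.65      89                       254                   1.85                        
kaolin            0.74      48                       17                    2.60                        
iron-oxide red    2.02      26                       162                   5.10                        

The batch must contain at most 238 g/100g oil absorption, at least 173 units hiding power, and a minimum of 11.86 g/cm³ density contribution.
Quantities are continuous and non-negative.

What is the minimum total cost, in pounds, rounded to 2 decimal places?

Let x1 = kg of phthalo blue, x2 = kg of zinc oxide, x3 = kg of phthalo green, x4 = kg of carbon black, x5 = kg of kaolin, x6 = kg of iron-oxide red.
min 17.59x1 + 3.5x2 + 20.08x3 + 2.65x4 + 0.74x5 + 2.02x6 subject to:
  47x1 + 13x2 + 37x3 + 89x4 + 48x5 + 26x6 ≤ 238   (oil absorption)
  74x1 + 85x2 + 64x3 + 254x4 + 17x5 + 162x6 ≥ 173   (hiding power)
  1.6x1 + 5.6x2 + 2.05x3 + 1.85x4 + 2.6x5 + 5.1x6 ≥ 11.86   (density contribution)
  x1, x2, x3, x4, x5, x6 ≥ 0.
The optimal basis is {kaolin, iron-oxide red}; phthalo blue, zinc oxide, phthalo green, carbon black drop out. Binding constraints: hiding power and density contribution.
Solving gives x5 = 3.106, x6 = 0.7419.
Objective = 0.74·3.106 + 2.02·0.7419 = 3.7971.

£3.80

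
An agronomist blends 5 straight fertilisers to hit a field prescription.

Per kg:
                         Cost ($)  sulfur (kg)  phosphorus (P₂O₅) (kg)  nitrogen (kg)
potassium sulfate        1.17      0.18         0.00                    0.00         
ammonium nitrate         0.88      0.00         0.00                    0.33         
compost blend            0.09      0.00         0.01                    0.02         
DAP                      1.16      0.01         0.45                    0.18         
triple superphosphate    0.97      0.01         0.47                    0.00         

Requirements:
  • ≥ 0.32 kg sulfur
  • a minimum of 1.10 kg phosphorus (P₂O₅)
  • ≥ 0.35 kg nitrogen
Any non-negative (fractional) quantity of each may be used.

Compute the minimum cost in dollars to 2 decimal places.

Let x1 = kg of potassium sulfate, x2 = kg of ammonium nitrate, x3 = kg of compost blend, x4 = kg of DAP, x5 = kg of triple superphosphate.
Minimise 1.17x1 + 0.88x2 + 0.09x3 + 1.16x4 + 0.97x5 subject to:
  0.18x1 + 0.01x4 + 0.01x5 ≥ 0.32   (sulfur)
  0.01x3 + 0.45x4 + 0.47x5 ≥ 1.1   (phosphorus (P₂O₅))
  0.33x2 + 0.02x3 + 0.18x4 ≥ 0.35   (nitrogen)
  x1, x2, x3, x4, x5 ≥ 0.
The optimal basis is {potassium sulfate, DAP, triple superphosphate}; ammonium nitrate, compost blend drop out. There the sulfur, phosphorus (P₂O₅), nitrogen constraints are tight.
So potassium sulfate = 1.643 kg, DAP = 1.944 kg, triple superphosphate = 0.4787 kg.
Objective = 1.17·1.643 + 1.16·1.944 + 0.97·0.4787 = 4.6417.

$4.64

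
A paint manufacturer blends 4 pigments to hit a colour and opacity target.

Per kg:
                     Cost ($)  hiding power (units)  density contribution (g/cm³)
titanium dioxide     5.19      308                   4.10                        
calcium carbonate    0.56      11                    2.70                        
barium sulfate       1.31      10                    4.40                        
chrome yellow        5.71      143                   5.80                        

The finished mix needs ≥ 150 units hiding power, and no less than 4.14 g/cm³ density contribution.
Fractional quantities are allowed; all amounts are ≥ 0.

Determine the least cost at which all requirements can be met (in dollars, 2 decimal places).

$2.84

Let x1 = kg of titanium dioxide, x2 = kg of calcium carbonate, x3 = kg of barium sulfate, x4 = kg of chrome yellow.
Minimize 5.19x1 + 0.56x2 + 1.31x3 + 5.71x4 s.t.:
  308x1 + 11x2 + 10x3 + 143x4 ≥ 150   (hiding power)
  4.1x1 + 2.7x2 + 4.4x3 + 5.8x4 ≥ 4.14   (density contribution)
  x1, x2, x3, x4 ≥ 0.
The minimum-cost mix takes nothing from barium sulfate, chrome yellow — only titanium dioxide, calcium carbonate. Binding constraints: hiding power and density contribution.
Optimal quantities: titanium dioxide = 0.457 kg, calcium carbonate = 0.8393 kg.
Objective = 5.19·0.457 + 0.56·0.8393 = 2.8418.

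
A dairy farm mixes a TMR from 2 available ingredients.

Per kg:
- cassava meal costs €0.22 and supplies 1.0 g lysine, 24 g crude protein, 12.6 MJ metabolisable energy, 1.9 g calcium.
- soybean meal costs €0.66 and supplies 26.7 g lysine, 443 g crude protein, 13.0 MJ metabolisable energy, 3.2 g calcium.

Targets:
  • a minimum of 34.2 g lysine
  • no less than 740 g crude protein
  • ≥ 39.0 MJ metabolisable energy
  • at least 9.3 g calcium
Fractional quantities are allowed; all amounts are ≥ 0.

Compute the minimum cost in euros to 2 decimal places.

Set it up as a linear program. Let x1 = kg of cassava meal, x2 = kg of soybean meal.
Minimise 0.22x1 + 0.66x2 with:
  1x1 + 26.7x2 ≥ 34.2   (lysine)
  24x1 + 443x2 ≥ 740   (crude protein)
  12.6x1 + 13x2 ≥ 39   (metabolisable energy)
  1.9x1 + 3.2x2 ≥ 9.3   (calcium)
  x1, x2 ≥ 0.
Both inputs are positive at the optimum. There the crude protein and calcium constraints are tight.
That vertex is x1 = 2.29, x2 = 1.546.
Total cost: 0.22·2.29 + 0.66·1.546 = 1.5242.

€1.52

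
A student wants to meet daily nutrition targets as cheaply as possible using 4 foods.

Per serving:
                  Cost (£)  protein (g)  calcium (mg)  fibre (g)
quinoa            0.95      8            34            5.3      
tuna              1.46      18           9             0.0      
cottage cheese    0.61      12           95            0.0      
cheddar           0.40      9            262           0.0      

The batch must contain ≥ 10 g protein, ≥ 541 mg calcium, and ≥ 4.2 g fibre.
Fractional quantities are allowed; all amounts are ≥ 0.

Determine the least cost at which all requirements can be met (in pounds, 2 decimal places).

Treat it as an LP. Let x1 = servings of quinoa, x2 = servings of tuna, x3 = servings of cottage cheese, x4 = servings of cheddar.
Minimise 0.95x1 + 1.46x2 + 0.61x3 + 0.4x4 with:
  8x1 + 18x2 + 12x3 + 9x4 ≥ 10   (protein)
  34x1 + 9x2 + 95x3 + 262x4 ≥ 541   (calcium)
  5.3x1 ≥ 4.2   (fibre)
  x1, x2, x3, x4 ≥ 0.
At the optimum only quinoa, cheddar are positive (tuna, cottage cheese = 0). There the calcium and fibre constraints are tight.
That vertex is x1 = 0.7925, x4 = 1.962.
Hence cost = 0.95·0.7925 + 0.4·1.962 = £1.5377.

£1.54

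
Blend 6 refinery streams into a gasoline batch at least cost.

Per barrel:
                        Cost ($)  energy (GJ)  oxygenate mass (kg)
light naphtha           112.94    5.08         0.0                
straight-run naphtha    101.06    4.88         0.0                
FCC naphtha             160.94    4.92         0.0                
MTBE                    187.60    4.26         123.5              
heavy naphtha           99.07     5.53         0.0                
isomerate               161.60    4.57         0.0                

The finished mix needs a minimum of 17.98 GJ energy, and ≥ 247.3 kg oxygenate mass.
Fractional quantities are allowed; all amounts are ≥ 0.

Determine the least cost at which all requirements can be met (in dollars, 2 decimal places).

This is a linear program. Let x1 = barrels of light naphtha, x2 = barrels of straight-run naphtha, x3 = barrels of FCC naphtha, x4 = barrels of MTBE, x5 = barrels of heavy naphtha, x6 = barrels of isomerate.
min 112.94x1 + 101.06x2 + 160.94x3 + 187.6x4 + 99.07x5 + 161.6x6 s.t.:
  5.08x1 + 4.88x2 + 4.92x3 + 4.26x4 + 5.53x5 + 4.57x6 ≥ 17.98   (energy)
  123.5x4 ≥ 247.3   (oxygenate mass)
  x1, x2, x3, x4, x5, x6 ≥ 0.
At the optimum only MTBE, heavy naphtha are positive (light naphtha, straight-run naphtha, FCC naphtha, isomerate = 0). There the energy and oxygenate mass constraints are tight.
Optimal quantities: MTBE = 2.00243 barrels, heavy naphtha = 1.7088 barrels.
Hence cost = 187.6·2.00243 + 99.07·1.7088 = $544.9467.

$544.95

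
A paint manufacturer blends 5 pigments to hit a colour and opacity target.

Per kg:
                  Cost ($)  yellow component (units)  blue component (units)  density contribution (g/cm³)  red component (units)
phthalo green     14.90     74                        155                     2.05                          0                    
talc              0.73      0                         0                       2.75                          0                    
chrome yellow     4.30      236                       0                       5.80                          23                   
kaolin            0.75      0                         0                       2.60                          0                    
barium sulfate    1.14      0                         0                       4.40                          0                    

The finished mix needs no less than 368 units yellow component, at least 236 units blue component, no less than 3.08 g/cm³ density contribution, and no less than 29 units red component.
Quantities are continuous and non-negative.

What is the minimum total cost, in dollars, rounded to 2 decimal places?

Let x1 = kg of phthalo green, x2 = kg of talc, x3 = kg of chrome yellow, x4 = kg of kaolin, x5 = kg of barium sulfate.
Minimise 14.9x1 + 0.73x2 + 4.3x3 + 0.75x4 + 1.14x5 with:
  74x1 + 236x3 ≥ 368   (yellow component)
  155x1 ≥ 236   (blue component)
  2.05x1 + 2.75x2 + 5.8x3 + 2.6x4 + 4.4x5 ≥ 3.08   (density contribution)
  23x3 ≥ 29   (red component)
  x1, x2, x3, x4, x5 ≥ 0.
At the optimum only phthalo green, chrome yellow are positive (talc, kaolin, barium sulfate = 0). The blue component and red component requirements are met with equality.
That vertex is x1 = 1.5226, x3 = 1.2609.
Cost = 14.9·1.5226 + 4.3·1.2609 = 28.1086.

$28.11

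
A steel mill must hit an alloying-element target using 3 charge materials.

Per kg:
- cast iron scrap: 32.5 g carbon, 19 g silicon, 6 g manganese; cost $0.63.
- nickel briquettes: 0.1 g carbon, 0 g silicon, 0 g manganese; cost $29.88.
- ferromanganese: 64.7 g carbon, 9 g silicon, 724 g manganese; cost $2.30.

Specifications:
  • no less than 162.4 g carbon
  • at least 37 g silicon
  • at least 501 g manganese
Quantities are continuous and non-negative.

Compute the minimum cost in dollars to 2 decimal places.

Let x1 = kg of cast iron scrap, x2 = kg of nickel briquettes, x3 = kg of ferromanganese.
min 0.63x1 + 29.88x2 + 2.3x3 with:
  32.5x1 + 0.1x2 + 64.7x3 ≥ 162.4   (carbon)
  19x1 + 9x3 ≥ 37   (silicon)
  6x1 + 724x3 ≥ 501   (manganese)
  x1, x2, x3 ≥ 0.
The minimum-cost mix takes nothing from nickel briquettes — only cast iron scrap, ferromanganese. There the carbon and manganese constraints are tight.
So cast iron scrap = 3.68 kg, ferromanganese = 0.6615 kg.
Objective = 0.63·3.68 + 2.3·0.6615 = 3.8399.

$3.84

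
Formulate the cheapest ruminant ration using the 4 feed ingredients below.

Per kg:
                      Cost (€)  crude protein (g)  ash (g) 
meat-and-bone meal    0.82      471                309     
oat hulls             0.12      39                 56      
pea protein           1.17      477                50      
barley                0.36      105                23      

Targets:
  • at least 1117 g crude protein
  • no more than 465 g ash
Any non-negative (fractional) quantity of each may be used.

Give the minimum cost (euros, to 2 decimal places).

€2.29

Let x1 = kg of meat-and-bone meal, x2 = kg of oat hulls, x3 = kg of pea protein, x4 = kg of barley.
Minimise 0.82x1 + 0.12x2 + 1.17x3 + 0.36x4 subject to:
  471x1 + 39x2 + 477x3 + 105x4 ≥ 1117   (crude protein)
  309x1 + 56x2 + 50x3 + 23x4 ≤ 465   (ash)
  x1, x2, x3, x4 ≥ 0.
At the optimum only meat-and-bone meal, pea protein are positive (oat hulls, barley = 0). Binding constraints: crude protein and ash.
So meat-and-bone meal = 1.34 kg, pea protein = 1.019 kg.
Total cost: 0.82·1.34 + 1.17·1.019 = 2.2910.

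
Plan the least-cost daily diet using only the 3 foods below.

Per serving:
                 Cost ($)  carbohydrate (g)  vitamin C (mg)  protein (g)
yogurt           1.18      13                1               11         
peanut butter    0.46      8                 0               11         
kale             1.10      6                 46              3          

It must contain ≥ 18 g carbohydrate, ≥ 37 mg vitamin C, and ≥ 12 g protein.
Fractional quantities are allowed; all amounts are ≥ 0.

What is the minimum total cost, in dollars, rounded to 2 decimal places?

$1.64

Treat it as an LP. Let x1 = servings of yogurt, x2 = servings of peanut butter, x3 = servings of kale.
Minimize 1.18x1 + 0.46x2 + 1.1x3 subject to:
  13x1 + 8x2 + 6x3 ≥ 18   (carbohydrate)
  1x1 + 46x3 ≥ 37   (vitamin C)
  11x1 + 11x2 + 3x3 ≥ 12   (protein)
  x1, x2, x3 ≥ 0.
At the optimum only peanut butter, kale are positive (yogurt = 0). There the carbohydrate and vitamin C constraints are tight.
Solving gives x2 = 1.647, x3 = 0.8043.
Total cost: 0.46·1.647 + 1.1·0.8043 = 1.6424.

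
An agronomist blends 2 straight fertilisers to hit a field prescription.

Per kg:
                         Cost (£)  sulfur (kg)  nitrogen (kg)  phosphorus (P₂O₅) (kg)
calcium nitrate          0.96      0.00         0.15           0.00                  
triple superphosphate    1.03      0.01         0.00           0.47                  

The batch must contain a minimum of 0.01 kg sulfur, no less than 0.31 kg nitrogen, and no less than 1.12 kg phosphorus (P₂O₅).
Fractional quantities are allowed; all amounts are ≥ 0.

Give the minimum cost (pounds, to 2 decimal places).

£4.44

This is a linear program. Let x1 = kg of calcium nitrate, x2 = kg of triple superphosphate.
Minimize 0.96x1 + 1.03x2 subject to:
  0.01x2 ≥ 0.01   (sulfur)
  0.15x1 ≥ 0.31   (nitrogen)
  0.47x2 ≥ 1.12   (phosphorus (P₂O₅))
  x1, x2 ≥ 0.
Both inputs are positive at the optimum. The nitrogen and phosphorus (P₂O₅) requirements are met with equality.
Solving gives x1 = 2.067, x2 = 2.383.
Objective = 0.96·2.067 + 1.03·2.383 = 4.4388.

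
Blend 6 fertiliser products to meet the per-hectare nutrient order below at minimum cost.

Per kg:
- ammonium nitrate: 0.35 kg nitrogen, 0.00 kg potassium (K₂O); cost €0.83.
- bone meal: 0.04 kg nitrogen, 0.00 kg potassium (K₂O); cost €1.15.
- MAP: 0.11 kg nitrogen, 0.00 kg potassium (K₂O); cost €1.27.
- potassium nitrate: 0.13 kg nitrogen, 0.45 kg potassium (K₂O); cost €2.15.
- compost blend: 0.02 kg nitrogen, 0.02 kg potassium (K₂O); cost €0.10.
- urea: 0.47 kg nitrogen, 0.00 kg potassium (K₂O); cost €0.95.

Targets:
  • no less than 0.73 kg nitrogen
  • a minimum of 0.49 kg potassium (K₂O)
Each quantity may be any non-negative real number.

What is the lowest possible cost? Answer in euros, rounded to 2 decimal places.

This is a linear program. Let x1 = kg of ammonium nitrate, x2 = kg of bone meal, x3 = kg of MAP, x4 = kg of potassium nitrate, x5 = kg of compost blend, x6 = kg of urea.
min 0.83x1 + 1.15x2 + 1.27x3 + 2.15x4 + 0.1x5 + 0.95x6 with:
  0.35x1 + 0.04x2 + 0.11x3 + 0.13x4 + 0.02x5 + 0.47x6 ≥ 0.73   (nitrogen)
  0.45x4 + 0.02x5 ≥ 0.49   (potassium (K₂O))
  x1, x2, x3, x4, x5, x6 ≥ 0.
At the optimum only compost blend, urea are positive (ammonium nitrate, bone meal, MAP, potassium nitrate = 0). There the nitrogen and potassium (K₂O) constraints are tight.
Optimal quantities: compost blend = 24.5 kg, urea = 0.5106 kg.
Total cost: 0.1·24.5 + 0.95·0.5106 = 2.9351.

€2.94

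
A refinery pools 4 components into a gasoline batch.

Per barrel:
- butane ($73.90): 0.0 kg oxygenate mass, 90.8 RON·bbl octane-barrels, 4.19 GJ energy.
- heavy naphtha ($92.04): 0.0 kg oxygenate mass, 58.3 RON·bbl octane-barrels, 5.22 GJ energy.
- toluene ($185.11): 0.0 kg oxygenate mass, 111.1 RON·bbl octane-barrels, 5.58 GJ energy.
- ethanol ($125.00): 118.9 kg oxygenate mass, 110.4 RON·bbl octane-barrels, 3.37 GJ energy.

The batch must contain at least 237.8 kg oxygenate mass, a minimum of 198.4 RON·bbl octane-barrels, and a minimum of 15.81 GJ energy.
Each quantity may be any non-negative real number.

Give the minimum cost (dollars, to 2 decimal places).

Let x1 = barrels of butane, x2 = barrels of heavy naphtha, x3 = barrels of toluene, x4 = barrels of ethanol.
Minimize 73.9x1 + 92.04x2 + 185.11x3 + 125x4 subject to:
  118.9x4 ≥ 237.8   (oxygenate mass)
  90.8x1 + 58.3x2 + 111.1x3 + 110.4x4 ≥ 198.4   (octane-barrels)
  4.19x1 + 5.22x2 + 5.58x3 + 3.37x4 ≥ 15.81   (energy)
  x1, x2, x3, x4 ≥ 0.
At the optimum only heavy naphtha, ethanol are positive (butane, toluene = 0). The oxygenate mass and energy requirements are met with equality.
So heavy naphtha = 1.7375 barrels, ethanol = 2 barrels.
Objective = 92.04·1.7375 + 125·2 = 409.9195.

$409.92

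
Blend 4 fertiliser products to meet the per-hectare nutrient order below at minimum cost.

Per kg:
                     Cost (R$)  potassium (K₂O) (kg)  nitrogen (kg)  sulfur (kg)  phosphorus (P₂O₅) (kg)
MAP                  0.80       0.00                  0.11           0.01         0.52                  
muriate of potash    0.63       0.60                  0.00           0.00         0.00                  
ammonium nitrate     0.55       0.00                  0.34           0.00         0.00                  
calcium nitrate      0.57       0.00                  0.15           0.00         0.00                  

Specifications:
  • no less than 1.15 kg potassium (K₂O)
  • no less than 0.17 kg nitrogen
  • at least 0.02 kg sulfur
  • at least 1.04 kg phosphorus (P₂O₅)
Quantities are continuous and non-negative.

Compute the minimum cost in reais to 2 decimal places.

R$2.81

Let x1 = kg of MAP, x2 = kg of muriate of potash, x3 = kg of ammonium nitrate, x4 = kg of calcium nitrate.
Minimise 0.8x1 + 0.63x2 + 0.55x3 + 0.57x4 s.t.:
  0.6x2 ≥ 1.15   (potassium (K₂O))
  0.11x1 + 0.34x3 + 0.15x4 ≥ 0.17   (nitrogen)
  0.01x1 ≥ 0.02   (sulfur)
  0.52x1 ≥ 1.04   (phosphorus (P₂O₅))
  x1, x2, x3, x4 ≥ 0.
The minimum-cost mix takes nothing from ammonium nitrate, calcium nitrate — only MAP, muriate of potash. Binding constraints: potassium (K₂O), sulfur, phosphorus (P₂O₅).
So MAP = 2 kg, muriate of potash = 1.917 kg.
Hence cost = 0.8·2 + 0.63·1.917 = R$2.8077.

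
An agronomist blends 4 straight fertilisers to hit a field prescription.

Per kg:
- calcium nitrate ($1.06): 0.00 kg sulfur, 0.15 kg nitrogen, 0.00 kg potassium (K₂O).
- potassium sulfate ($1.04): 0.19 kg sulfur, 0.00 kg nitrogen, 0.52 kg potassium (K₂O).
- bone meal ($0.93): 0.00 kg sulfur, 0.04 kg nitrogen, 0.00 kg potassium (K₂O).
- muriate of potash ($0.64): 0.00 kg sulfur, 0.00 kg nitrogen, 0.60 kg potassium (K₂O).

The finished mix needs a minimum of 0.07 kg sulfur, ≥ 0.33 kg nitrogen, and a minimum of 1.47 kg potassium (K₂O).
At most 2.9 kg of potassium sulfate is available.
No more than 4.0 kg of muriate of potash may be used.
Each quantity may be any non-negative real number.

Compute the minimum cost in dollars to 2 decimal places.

$4.08

Let x1 = kg of calcium nitrate, x2 = kg of potassium sulfate, x3 = kg of bone meal, x4 = kg of muriate of potash.
Minimise 1.06x1 + 1.04x2 + 0.93x3 + 0.64x4 subject to:
  0.19x2 ≥ 0.07   (sulfur)
  0.15x1 + 0.04x3 ≥ 0.33   (nitrogen)
  0.52x2 + 0.6x4 ≥ 1.47   (potassium (K₂O))
  x2 ≤ 2.9
  x4 ≤ 4
  x1, x2, x3, x4 ≥ 0.
The minimum-cost mix takes nothing from bone meal — only calcium nitrate, potassium sulfate, muriate of potash. Binding constraints: sulfur, nitrogen, potassium (K₂O).
So calcium nitrate = 2.2 kg, potassium sulfate = 0.3684 kg, muriate of potash = 2.131 kg.
Cost = 1.06·2.2 + 1.04·0.3684 + 0.64·2.131 = 4.0790.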